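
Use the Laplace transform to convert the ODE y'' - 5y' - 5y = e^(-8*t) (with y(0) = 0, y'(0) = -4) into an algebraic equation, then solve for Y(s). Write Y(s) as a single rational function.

Y(s) = (-4*s - 31)/(s^3 + 3*s^2 - 45*s - 40)

Apply the Laplace transform to the equation.
The derivative rules (L{y''} = s^2 Y - s·y(0) - y'(0) and L{y'} = sY - y(0), with y(0) = 0, y'(0) = -4) turn the left side into (s^2 - 5*s - 5)Y - (-4).
The right side is L{e^(-8*t)} = 1/(s + 8).
So (s^2 - 5*s - 5)Y = 1/(s + 8) + (-4).
Isolate Y and clear denominators.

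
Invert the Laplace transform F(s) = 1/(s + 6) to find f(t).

f(t) = exp(-6*t)

Since L{e^(-6t)} = 1/(s + 6), the inverse is e^(-6*t).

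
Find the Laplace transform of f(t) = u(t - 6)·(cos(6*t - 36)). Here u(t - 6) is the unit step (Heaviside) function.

s*exp(-6*s)/(s^2 + 36)

By the second shifting theorem, L{u(t - c)·g(t - c)} = e^(-cs)·G(s) with c = 6 and G(s) = L{g(t)}.
L{cos(6t)} = s/(s^2 + 36).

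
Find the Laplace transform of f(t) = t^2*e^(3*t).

2/(s - 3)^3

L{e^(3t)} = 1/(s - 3).
Then apply L{t^2·g(t)} = (-1)^2 d^2/ds^2[H(s)] with H(s) = 1/(s - 3):
differentiating 2 times and applying the sign gives 2/(s - 3)^3.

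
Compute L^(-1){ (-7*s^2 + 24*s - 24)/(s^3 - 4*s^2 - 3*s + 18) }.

-3*t*exp(3*t) - 3*exp(3*t) - 4*exp(-2*t)

Factor the denominator: s^3 - 4*s^2 - 3*s + 18 = (s - 3)^2*(s + 2).
Partial fraction decomposition gives [-3/(s - 3)] + [-3/(s - 3)^2] + [-4/(s + 2)].
Invert each term: -3/(s - 3) ↔ -3e^(3t); -3/(s - 3)^2 ↔ -3t·e^(3t); -4/(s + 2) ↔ -4e^(-2t).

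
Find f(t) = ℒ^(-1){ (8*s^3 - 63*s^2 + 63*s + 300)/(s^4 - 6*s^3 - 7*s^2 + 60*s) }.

Factor the denominator: s^4 - 6*s^3 - 7*s^2 + 60*s = s*(s - 5)*(s - 4)*(s + 3).
Partial fraction decomposition gives [5/s] + [4/(s + 3)] + [1/(s - 5)] + [-2/(s - 4)].
Invert each term: 5/(s - 0) ↔ 5e^(0t); 4/(s + 3) ↔ 4e^(-3t); 1/(s - 5) ↔ e^(5t); -2/(s - 4) ↔ -2e^(4t).

f(t) = exp(5*t) - 2*exp(4*t) + 5 + 4*exp(-3*t)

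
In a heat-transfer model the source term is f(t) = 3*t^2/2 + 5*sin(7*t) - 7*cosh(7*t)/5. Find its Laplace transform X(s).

By linearity of the Laplace transform, transform each term separately.
(3/2)·[L{t^2} = 2!/s^3 = 2/s^3]; (5)·[L{sin(7t)} = 7/(s^2 + 49)]; (-7/5)·[L{cosh(7t)} = s/(s^2 - 49)].

X(s) = -7*s/(5*(s^2 - 49)) + 35/(s^2 + 49) + 3/s^3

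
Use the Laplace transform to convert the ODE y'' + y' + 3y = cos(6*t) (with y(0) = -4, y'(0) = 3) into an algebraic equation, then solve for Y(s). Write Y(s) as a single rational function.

Transform both sides with L{·}.
Using L{y''} = s^2 Y - s·y(0) - y'(0) and L{y'} = sY - y(0), with y(0) = -4, y'(0) = 3, the left side becomes (s^2 + s + 3)Y - (-4*s - 1).
The right side is L{cos(6*t)} = s/(s^2 + 36).
So (s^2 + s + 3)Y = s/(s^2 + 36) + (-4*s - 1).
Solve for Y(s) and write it as one ratio of polynomials.

Y(s) = (-4*s^3 - s^2 - 143*s - 36)/(s^4 + s^3 + 39*s^2 + 36*s + 108)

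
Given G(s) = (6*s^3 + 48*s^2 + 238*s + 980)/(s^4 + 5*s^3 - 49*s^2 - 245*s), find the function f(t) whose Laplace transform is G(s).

f(t) = 6*exp(7*t) - 4 + 2*exp(-5*t) + 2*exp(-7*t)

Factor the denominator: s^4 + 5*s^3 - 49*s^2 - 245*s = s*(s - 7)*(s + 5)*(s + 7).
Partial fraction decomposition gives [-4/s] + [2/(s + 5)] + [2/(s + 7)] + [6/(s - 7)].
Invert each term: -4/(s - 0) ↔ -4e^(0t); 2/(s + 5) ↔ 2e^(-5t); 2/(s + 7) ↔ 2e^(-7t); 6/(s - 7) ↔ 6e^(7t).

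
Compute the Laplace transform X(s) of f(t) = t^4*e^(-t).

L{t^4} = 4!/s^5 = 24/s^5.
By the first shifting theorem, multiplying by e^(-t) replaces s with s + 1.

X(s) = 24/(s + 1)^5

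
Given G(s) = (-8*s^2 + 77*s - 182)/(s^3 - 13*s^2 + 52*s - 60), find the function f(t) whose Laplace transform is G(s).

f(t) = -2*exp(6*t) - exp(5*t) - 5*exp(2*t)

Factor the denominator: s^3 - 13*s^2 + 52*s - 60 = (s - 6)*(s - 5)*(s - 2).
Partial fraction decomposition gives [-1/(s - 5)] + [-2/(s - 6)] + [-5/(s - 2)].
Invert each term: -1/(s - 5) ↔ -e^(5t); -2/(s - 6) ↔ -2e^(6t); -5/(s - 2) ↔ -5e^(2t).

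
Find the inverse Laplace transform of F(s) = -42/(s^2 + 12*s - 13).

-6*exp(-6*t)*sinh(7*t)

Rewrite the denominator: s^2 + 12*s - 13 = (s + 6)^2 - 49.
The form in (s + 6) signals a first-shifting-theorem factor e^(-6t).
Since L{sinh(7t)} = 7/(s^2 - 49), the inverse is exp(-6*t)*sinh(7*t), scaled by -6.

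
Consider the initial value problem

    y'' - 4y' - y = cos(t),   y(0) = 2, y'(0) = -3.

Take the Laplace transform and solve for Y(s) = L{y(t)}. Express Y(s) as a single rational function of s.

Take the Laplace transform of both sides.
The derivative rules (L{y''} = s^2 Y - s·y(0) - y'(0) and L{y'} = sY - y(0), with y(0) = 2, y'(0) = -3) turn the left side into (s^2 - 4*s - 1)Y - (2*s - 11).
The right side is L{cos(t)} = s/(s^2 + 1).
So (s^2 - 4*s - 1)Y = s/(s^2 + 1) + (2*s - 11).
Solve for Y(s) and write it as one ratio of polynomials.

Y(s) = (2*s^3 - 11*s^2 + 3*s - 11)/(s^4 - 4*s^3 - 4*s - 1)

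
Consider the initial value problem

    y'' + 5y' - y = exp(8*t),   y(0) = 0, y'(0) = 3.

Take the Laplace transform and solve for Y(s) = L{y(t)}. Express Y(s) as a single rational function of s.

Apply the Laplace transform to the equation.
With L{y''} = s^2 Y - s·y(0) - y'(0) and L{y'} = sY - y(0), with y(0) = 0, y'(0) = 3: the LHS transforms to (s^2 + 5*s - 1)Y - (3).
The right side is L{exp(8*t)} = 1/(s - 8).
So (s^2 + 5*s - 1)Y = 1/(s - 8) + (3).
Solve for Y(s) and write it as one ratio of polynomials.

Y(s) = (3*s - 23)/(s^3 - 3*s^2 - 41*s + 8)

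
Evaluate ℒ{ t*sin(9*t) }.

L{sin(9t)} = 9/(s^2 + 81).
Then apply L{t·g(t)} = -d/ds[G(s)] with G(s) = 9/(s^2 + 81):
differentiating 1 time and applying the sign gives 18*s/(s^2 + 81)^2.

18*s/(s^2 + 81)^2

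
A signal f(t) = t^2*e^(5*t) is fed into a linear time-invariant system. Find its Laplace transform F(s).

F(s) = 2/(s - 5)^3

L{e^(5t)} = 1/(s - 5).
Then apply L{t^2·g(t)} = (-1)^2 d^2/ds^2[G(s)] with G(s) = 1/(s - 5):
differentiating 2 times and applying the sign gives 2/(s - 5)^3.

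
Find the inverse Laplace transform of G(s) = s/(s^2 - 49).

Since L{cosh(7t)} = s/(s^2 - 49), the inverse is cosh(7*t).

cosh(7*t)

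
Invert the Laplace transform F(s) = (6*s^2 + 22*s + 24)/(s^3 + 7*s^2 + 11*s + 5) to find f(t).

Factor the denominator: s^3 + 7*s^2 + 11*s + 5 = (s + 1)^2*(s + 5).
Partial fraction decomposition gives [2/(s + 1)] + [2/(s + 1)^2] + [4/(s + 5)].
Invert each term: 2/(s + 1) ↔ 2e^(-t); 2/(s + 1)^2 ↔ 2t·e^(-t); 4/(s + 5) ↔ 4e^(-5t).

f(t) = 2*t*exp(-t) + 2*exp(-t) + 4*exp(-5*t)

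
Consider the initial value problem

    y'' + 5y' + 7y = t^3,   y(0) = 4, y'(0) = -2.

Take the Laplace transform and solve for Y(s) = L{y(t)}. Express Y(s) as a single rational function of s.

Apply the Laplace transform to the equation.
Using L{y''} = s^2 Y - s·y(0) - y'(0) and L{y'} = sY - y(0), with y(0) = 4, y'(0) = -2, the left side becomes (s^2 + 5*s + 7)Y - (4*s + 18).
The right side is L{t^3} = 6/s^4.
So (s^2 + 5*s + 7)Y = 6/s^4 + (4*s + 18).
Isolate Y and clear denominators.

Y(s) = (4*s^5 + 18*s^4 + 6)/(s^6 + 5*s^5 + 7*s^4)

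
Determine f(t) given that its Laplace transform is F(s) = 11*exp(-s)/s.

f(t) = Heaviside(t - 1)*(11)

The factor e^(-s) signals a time shift by c = 1 (second shifting theorem).
L{11} = 11/s, so L^-1{11/s} = 11.
Hence the inverse is u(t - 1) times that function evaluated at t - 1.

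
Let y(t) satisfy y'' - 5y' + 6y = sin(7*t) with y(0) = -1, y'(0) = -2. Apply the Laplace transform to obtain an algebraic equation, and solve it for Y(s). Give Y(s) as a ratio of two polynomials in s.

Y(s) = (-s^3 + 3*s^2 - 49*s + 154)/(s^4 - 5*s^3 + 55*s^2 - 245*s + 294)

Apply the Laplace transform to the equation.
With L{y''} = s^2 Y - s·y(0) - y'(0) and L{y'} = sY - y(0), with y(0) = -1, y'(0) = -2: the LHS transforms to (s^2 - 5*s + 6)Y - (-s + 3).
The right side is L{sin(7*t)} = 7/(s^2 + 49).
So (s^2 - 5*s + 6)Y = 7/(s^2 + 49) + (-s + 3).
Divide through and combine into a single rational function.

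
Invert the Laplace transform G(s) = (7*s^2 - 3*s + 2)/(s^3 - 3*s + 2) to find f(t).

f(t) = 2*t*exp(t) + 3*exp(t) + 4*exp(-2*t)

Factor the denominator: s^3 - 3*s + 2 = (s - 1)^2*(s + 2).
Partial fraction decomposition gives [3/(s - 1)] + [2/(s - 1)^2] + [4/(s + 2)].
Invert each term: 3/(s - 1) ↔ 3e^(t); 2/(s - 1)^2 ↔ 2t·e^(t); 4/(s + 2) ↔ 4e^(-2t).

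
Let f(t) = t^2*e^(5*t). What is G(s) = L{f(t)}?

G(s) = 2/(s - 5)^3

L{e^(5t)} = 1/(s - 5).
Then apply L{t^2·g(t)} = (-1)^2 d^2/ds^2[H(s)] with H(s) = 1/(s - 5):
differentiating 2 times and applying the sign gives 2/(s - 5)^3.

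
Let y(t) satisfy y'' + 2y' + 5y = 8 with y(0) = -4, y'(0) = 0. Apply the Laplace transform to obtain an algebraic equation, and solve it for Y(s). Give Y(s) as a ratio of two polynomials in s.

Y(s) = (-4*s^2 - 8*s + 8)/(s^3 + 2*s^2 + 5*s)

Apply the Laplace transform to the equation.
Using L{y''} = s^2 Y - s·y(0) - y'(0) and L{y'} = sY - y(0), with y(0) = -4, y'(0) = 0, the left side becomes (s^2 + 2*s + 5)Y - (-4*s - 8).
The right side is L{8} = 8/s.
So (s^2 + 2*s + 5)Y = 8/s + (-4*s - 8).
Divide through and combine into a single rational function.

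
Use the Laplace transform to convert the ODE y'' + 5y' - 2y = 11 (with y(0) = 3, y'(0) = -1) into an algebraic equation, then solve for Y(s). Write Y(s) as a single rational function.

Y(s) = (3*s^2 + 14*s + 11)/(s^3 + 5*s^2 - 2*s)

Take the Laplace transform of both sides.
The derivative rules (L{y''} = s^2 Y - s·y(0) - y'(0) and L{y'} = sY - y(0), with y(0) = 3, y'(0) = -1) turn the left side into (s^2 + 5*s - 2)Y - (3*s + 14).
The right side is L{11} = 11/s.
So (s^2 + 5*s - 2)Y = 11/s + (3*s + 14).
Isolate Y and clear denominators.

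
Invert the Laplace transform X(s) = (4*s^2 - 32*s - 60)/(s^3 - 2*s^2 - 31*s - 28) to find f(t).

Factor the denominator: s^3 - 2*s^2 - 31*s - 28 = (s - 7)*(s + 1)*(s + 4).
Partial fraction decomposition gives [4/(s + 4)] + [1/(s + 1)] + [-1/(s - 7)].
Invert each term: 4/(s + 4) ↔ 4e^(-4t); 1/(s + 1) ↔ e^(-t); -1/(s - 7) ↔ -e^(7t).

f(t) = -exp(7*t) + exp(-t) + 4*exp(-4*t)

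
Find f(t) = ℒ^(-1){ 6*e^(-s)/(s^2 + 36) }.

f(t) = Heaviside(t - 1)*(sin(6*t - 6))

The factor e^(-s) signals a time shift by c = 1 (second shifting theorem).
L{sin(6t)} = 6/(s^2 + 36), so L^-1{6/(s^2 + 36)} = sin(6*t).
Hence the inverse is u(t - 1) times that function evaluated at t - 1.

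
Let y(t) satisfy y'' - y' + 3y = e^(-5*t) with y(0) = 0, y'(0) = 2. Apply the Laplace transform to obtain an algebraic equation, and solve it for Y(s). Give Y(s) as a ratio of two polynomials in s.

Transform both sides with L{·}.
The derivative rules (L{y''} = s^2 Y - s·y(0) - y'(0) and L{y'} = sY - y(0), with y(0) = 0, y'(0) = 2) turn the left side into (s^2 - s + 3)Y - (2).
The right side is L{e^(-5*t)} = 1/(s + 5).
So (s^2 - s + 3)Y = 1/(s + 5) + (2).
Solve for Y(s) and write it as one ratio of polynomials.

Y(s) = (2*s + 11)/(s^3 + 4*s^2 - 2*s + 15)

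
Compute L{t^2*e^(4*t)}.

2/(s - 4)^3

L{e^(4t)} = 1/(s - 4).
Then apply L{t^2·g(t)} = (-1)^2 d^2/ds^2[H(s)] with H(s) = 1/(s - 4):
differentiating 2 times and applying the sign gives 2/(s - 4)^3.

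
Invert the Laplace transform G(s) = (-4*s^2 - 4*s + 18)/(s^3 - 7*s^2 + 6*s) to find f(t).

f(t) = -5*exp(6*t) - 2*exp(t) + 3

Factor the denominator: s^3 - 7*s^2 + 6*s = s*(s - 6)*(s - 1).
Partial fraction decomposition gives [-5/(s - 6)] + [-2/(s - 1)] + [3/s].
Invert each term: -5/(s - 6) ↔ -5e^(6t); -2/(s - 1) ↔ -2e^(t); 3/(s - 0) ↔ 3e^(0t).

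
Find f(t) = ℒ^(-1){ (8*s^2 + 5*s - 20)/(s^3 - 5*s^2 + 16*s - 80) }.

f(t) = 5*exp(5*t) + 5*sin(4*t) + 3*cos(4*t)

Factor the denominator: s^3 - 5*s^2 + 16*s - 80 = (s - 5)*(s^2 + 16).
Partial fraction decomposition gives [5/(s - 5)] + [3*s/(s^2 + 16)] + [20/(s^2 + 16)].
Invert each term: 5/(s - 5) ↔ 5e^(5t); 3·s/(s^2 + 16) ↔ 3cos(4t); 5·4/(s^2 + 16) ↔ 5sin(4t).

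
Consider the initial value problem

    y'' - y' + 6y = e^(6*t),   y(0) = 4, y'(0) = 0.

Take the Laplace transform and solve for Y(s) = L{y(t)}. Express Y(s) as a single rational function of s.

Take the Laplace transform of both sides.
Using L{y''} = s^2 Y - s·y(0) - y'(0) and L{y'} = sY - y(0), with y(0) = 4, y'(0) = 0, the left side becomes (s^2 - s + 6)Y - (4*s - 4).
The right side is L{e^(6*t)} = 1/(s - 6).
So (s^2 - s + 6)Y = 1/(s - 6) + (4*s - 4).
Divide through and combine into a single rational function.

Y(s) = (4*s^2 - 28*s + 25)/(s^3 - 7*s^2 + 12*s - 36)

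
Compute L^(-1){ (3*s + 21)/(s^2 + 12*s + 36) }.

Factor the denominator: s^2 + 12*s + 36 = (s + 6)^2.
Partial fraction decomposition gives [3/(s + 6)] + [3/(s + 6)^2].
Invert each term: 3/(s + 6) ↔ 3e^(-6t); 3/(s + 6)^2 ↔ 3t·e^(-6t).

3*t*exp(-6*t) + 3*exp(-6*t)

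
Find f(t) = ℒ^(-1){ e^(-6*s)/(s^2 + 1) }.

f(t) = Heaviside(t - 6)*(sin(t - 6))

The factor e^(-6s) signals a time shift by c = 6 (second shifting theorem).
L{sin(t)} = 1/(s^2 + 1), so L^-1{1/(s^2 + 1)} = sin(t).
Hence the inverse is u(t - 6) times that function evaluated at t - 6.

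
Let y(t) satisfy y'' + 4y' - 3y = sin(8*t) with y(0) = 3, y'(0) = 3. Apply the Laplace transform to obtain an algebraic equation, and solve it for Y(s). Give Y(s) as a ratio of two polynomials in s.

Y(s) = (3*s^3 + 15*s^2 + 192*s + 968)/(s^4 + 4*s^3 + 61*s^2 + 256*s - 192)

Take the Laplace transform of both sides.
With L{y''} = s^2 Y - s·y(0) - y'(0) and L{y'} = sY - y(0), with y(0) = 3, y'(0) = 3: the LHS transforms to (s^2 + 4*s - 3)Y - (3*s + 15).
The right side is L{sin(8*t)} = 8/(s^2 + 64).
So (s^2 + 4*s - 3)Y = 8/(s^2 + 64) + (3*s + 15).
Isolate Y and clear denominators.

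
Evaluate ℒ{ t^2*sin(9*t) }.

54*(s^2 - 27)/(s^2 + 81)^3

L{sin(9t)} = 9/(s^2 + 81).
Then apply L{t^2·g(t)} = (-1)^2 d^2/ds^2[H(s)] with H(s) = 9/(s^2 + 81):
differentiating 2 times and applying the sign gives 54*(s^2 - 27)/(s^2 + 81)^3.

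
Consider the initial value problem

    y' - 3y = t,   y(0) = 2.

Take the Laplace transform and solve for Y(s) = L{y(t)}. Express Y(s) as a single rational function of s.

Apply the Laplace transform to the equation.
With L{y'} = sY - y(0) = sY - 2: the LHS transforms to (s - 3)Y - (2).
The right side is L{t} = s^(-2).
So (s - 3)Y = s^(-2) + (2).
Solve for Y(s) and write it as one ratio of polynomials.

Y(s) = (2*s^2 + 1)/(s^3 - 3*s^2)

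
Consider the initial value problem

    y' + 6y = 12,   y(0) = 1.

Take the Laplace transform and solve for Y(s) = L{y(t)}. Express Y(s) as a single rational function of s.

Y(s) = (s + 12)/(s^2 + 6*s)

Transform both sides with L{·}.
The derivative rules (L{y'} = sY - y(0) = sY - 1) turn the left side into (s + 6)Y - (1).
The right side is L{12} = 12/s.
So (s + 6)Y = 12/s + (1).
Isolate Y and clear denominators.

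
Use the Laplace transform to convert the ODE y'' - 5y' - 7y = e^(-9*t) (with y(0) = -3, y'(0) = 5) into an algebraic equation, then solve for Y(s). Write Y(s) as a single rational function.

Laplace-transform each side.
The derivative rules (L{y''} = s^2 Y - s·y(0) - y'(0) and L{y'} = sY - y(0), with y(0) = -3, y'(0) = 5) turn the left side into (s^2 - 5*s - 7)Y - (-3*s + 20).
The right side is L{e^(-9*t)} = 1/(s + 9).
So (s^2 - 5*s - 7)Y = 1/(s + 9) + (-3*s + 20).
Solve for Y(s) and write it as one ratio of polynomials.

Y(s) = (-3*s^2 - 7*s + 181)/(s^3 + 4*s^2 - 52*s - 63)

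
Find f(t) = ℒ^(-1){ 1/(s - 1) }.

Since L{e^(t)} = 1/(s - 1), the inverse is e^(t).

f(t) = exp(t)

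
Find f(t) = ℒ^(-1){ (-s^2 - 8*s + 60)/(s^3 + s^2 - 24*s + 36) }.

f(t) = 3*exp(3*t) - 5*exp(2*t) + exp(-6*t)

Factor the denominator: s^3 + s^2 - 24*s + 36 = (s - 3)*(s - 2)*(s + 6).
Partial fraction decomposition gives [-5/(s - 2)] + [3/(s - 3)] + [1/(s + 6)].
Invert each term: -5/(s - 2) ↔ -5e^(2t); 3/(s - 3) ↔ 3e^(3t); 1/(s + 6) ↔ e^(-6t).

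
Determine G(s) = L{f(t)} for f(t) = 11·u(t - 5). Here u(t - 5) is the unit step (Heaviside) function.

By the second shifting theorem, L{u(t - c)·g(t - c)} = e^(-cs)·H(s) with c = 5 and H(s) = L{g(t)}.
L{11} = 11/s.

G(s) = 11*exp(-5*s)/s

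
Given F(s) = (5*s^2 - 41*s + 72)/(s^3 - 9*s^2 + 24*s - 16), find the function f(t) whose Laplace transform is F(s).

f(t) = -4*t*exp(4*t) + exp(4*t) + 4*exp(t)

Factor the denominator: s^3 - 9*s^2 + 24*s - 16 = (s - 4)^2*(s - 1).
Partial fraction decomposition gives [1/(s - 4)] + [-4/(s - 4)^2] + [4/(s - 1)].
Invert each term: 1/(s - 4) ↔ e^(4t); -4/(s - 4)^2 ↔ -4t·e^(4t); 4/(s - 1) ↔ 4e^(t).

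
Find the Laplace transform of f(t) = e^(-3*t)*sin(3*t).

L{sin(3t)} = 3/(s^2 + 9).
By the first shifting theorem, multiplying by e^(-3t) replaces s with s + 3.

3/((s + 3)^2 + 9)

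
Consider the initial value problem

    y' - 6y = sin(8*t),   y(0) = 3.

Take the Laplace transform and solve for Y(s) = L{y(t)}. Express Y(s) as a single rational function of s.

Y(s) = (3*s^2 + 200)/(s^3 - 6*s^2 + 64*s - 384)

Laplace-transform each side.
Using L{y'} = sY - y(0) = sY - 3, the left side becomes (s - 6)Y - (3).
The right side is L{sin(8*t)} = 8/(s^2 + 64).
So (s - 6)Y = 8/(s^2 + 64) + (3).
Solve for Y(s) and write it as one ratio of polynomials.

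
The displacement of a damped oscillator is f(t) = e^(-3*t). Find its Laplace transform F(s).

L{1} = 1/s.
By the first shifting theorem, multiplying by e^(-3t) replaces s with s + 3.

F(s) = 1/(s + 3)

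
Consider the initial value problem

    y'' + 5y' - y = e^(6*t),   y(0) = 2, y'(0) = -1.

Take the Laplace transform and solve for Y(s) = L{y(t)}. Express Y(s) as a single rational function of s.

Laplace-transform each side.
With L{y''} = s^2 Y - s·y(0) - y'(0) and L{y'} = sY - y(0), with y(0) = 2, y'(0) = -1: the LHS transforms to (s^2 + 5*s - 1)Y - (2*s + 9).
The right side is L{e^(6*t)} = 1/(s - 6).
So (s^2 + 5*s - 1)Y = 1/(s - 6) + (2*s + 9).
Solve for Y(s) and write it as one ratio of polynomials.

Y(s) = (2*s^2 - 3*s - 53)/(s^3 - s^2 - 31*s + 6)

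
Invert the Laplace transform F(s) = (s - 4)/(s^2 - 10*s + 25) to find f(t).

Factor the denominator: s^2 - 10*s + 25 = (s - 5)^2.
Partial fraction decomposition gives [1/(s - 5)] + [(s - 5)^(-2)].
Invert each term: 1/(s - 5) ↔ e^(5t); 1/(s - 5)^2 ↔ t·e^(5t).

f(t) = t*exp(5*t) + exp(5*t)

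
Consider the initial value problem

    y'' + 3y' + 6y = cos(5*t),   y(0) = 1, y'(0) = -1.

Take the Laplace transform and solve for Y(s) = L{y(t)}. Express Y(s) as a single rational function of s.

Take the Laplace transform of both sides.
The derivative rules (L{y''} = s^2 Y - s·y(0) - y'(0) and L{y'} = sY - y(0), with y(0) = 1, y'(0) = -1) turn the left side into (s^2 + 3*s + 6)Y - (s + 2).
The right side is L{cos(5*t)} = s/(s^2 + 25).
So (s^2 + 3*s + 6)Y = s/(s^2 + 25) + (s + 2).
Solve for Y(s) and write it as one ratio of polynomials.

Y(s) = (s^3 + 2*s^2 + 26*s + 50)/(s^4 + 3*s^3 + 31*s^2 + 75*s + 150)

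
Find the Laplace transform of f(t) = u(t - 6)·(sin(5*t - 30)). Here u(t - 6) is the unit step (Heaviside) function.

By the second shifting theorem, L{u(t - c)·g(t - c)} = e^(-cs)·H(s) with c = 6 and H(s) = L{g(t)}.
L{sin(5t)} = 5/(s^2 + 25).

5*exp(-6*s)/(s^2 + 25)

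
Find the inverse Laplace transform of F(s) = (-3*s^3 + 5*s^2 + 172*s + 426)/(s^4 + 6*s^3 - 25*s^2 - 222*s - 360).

exp(6*t) - 2*exp(-3*t) + exp(-4*t) - 3*exp(-5*t)

Factor the denominator: s^4 + 6*s^3 - 25*s^2 - 222*s - 360 = (s - 6)*(s + 3)*(s + 4)*(s + 5).
Partial fraction decomposition gives [1/(s - 6)] + [1/(s + 4)] + [-2/(s + 3)] + [-3/(s + 5)].
Invert each term: 1/(s - 6) ↔ e^(6t); 1/(s + 4) ↔ e^(-4t); -2/(s + 3) ↔ -2e^(-3t); -3/(s + 5) ↔ -3e^(-5t).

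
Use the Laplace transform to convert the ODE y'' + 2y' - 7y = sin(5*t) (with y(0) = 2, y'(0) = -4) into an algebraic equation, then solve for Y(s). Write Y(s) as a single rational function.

Laplace-transform each side.
Using L{y''} = s^2 Y - s·y(0) - y'(0) and L{y'} = sY - y(0), with y(0) = 2, y'(0) = -4, the left side becomes (s^2 + 2*s - 7)Y - (2*s).
The right side is L{sin(5*t)} = 5/(s^2 + 25).
So (s^2 + 2*s - 7)Y = 5/(s^2 + 25) + (2*s).
Divide through and combine into a single rational function.

Y(s) = (2*s^3 + 50*s + 5)/(s^4 + 2*s^3 + 18*s^2 + 50*s - 175)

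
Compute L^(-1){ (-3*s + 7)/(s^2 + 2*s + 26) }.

Complete the square in the denominator: s^2 + 2*s + 26 = (s + 1)^2 + 5^2.
Split the numerator to match: -3*s + 7 = -3·(s + 1) + 2·5.
Invert each term: -3·(s + 1)/((s + 1)^2 + 25) ↔ -3e^(-t)cos(5t); 2·5/((s + 1)^2 + 25) ↔ 2e^(-t)sin(5t).

2*exp(-t)*sin(5*t) - 3*exp(-t)*cos(5*t)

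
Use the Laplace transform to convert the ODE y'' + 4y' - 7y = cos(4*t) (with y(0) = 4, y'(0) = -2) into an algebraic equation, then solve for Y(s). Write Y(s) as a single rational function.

Y(s) = (4*s^3 + 14*s^2 + 65*s + 224)/(s^4 + 4*s^3 + 9*s^2 + 64*s - 112)

Take the Laplace transform of both sides.
With L{y''} = s^2 Y - s·y(0) - y'(0) and L{y'} = sY - y(0), with y(0) = 4, y'(0) = -2: the LHS transforms to (s^2 + 4*s - 7)Y - (4*s + 14).
The right side is L{cos(4*t)} = s/(s^2 + 16).
So (s^2 + 4*s - 7)Y = s/(s^2 + 16) + (4*s + 14).
Isolate Y and clear denominators.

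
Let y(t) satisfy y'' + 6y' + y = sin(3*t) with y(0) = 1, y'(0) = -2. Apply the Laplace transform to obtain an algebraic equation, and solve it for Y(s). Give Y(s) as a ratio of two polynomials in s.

Take the Laplace transform of both sides.
The derivative rules (L{y''} = s^2 Y - s·y(0) - y'(0) and L{y'} = sY - y(0), with y(0) = 1, y'(0) = -2) turn the left side into (s^2 + 6*s + 1)Y - (s + 4).
The right side is L{sin(3*t)} = 3/(s^2 + 9).
So (s^2 + 6*s + 1)Y = 3/(s^2 + 9) + (s + 4).
Isolate Y and clear denominators.

Y(s) = (s^3 + 4*s^2 + 9*s + 39)/(s^4 + 6*s^3 + 10*s^2 + 54*s + 9)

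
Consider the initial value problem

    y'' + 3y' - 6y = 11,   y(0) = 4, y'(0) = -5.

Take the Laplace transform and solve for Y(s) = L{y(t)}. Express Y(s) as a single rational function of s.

Laplace-transform each side.
With L{y''} = s^2 Y - s·y(0) - y'(0) and L{y'} = sY - y(0), with y(0) = 4, y'(0) = -5: the LHS transforms to (s^2 + 3*s - 6)Y - (4*s + 7).
The right side is L{11} = 11/s.
So (s^2 + 3*s - 6)Y = 11/s + (4*s + 7).
Solve for Y(s) and write it as one ratio of polynomials.

Y(s) = (4*s^2 + 7*s + 11)/(s^3 + 3*s^2 - 6*s)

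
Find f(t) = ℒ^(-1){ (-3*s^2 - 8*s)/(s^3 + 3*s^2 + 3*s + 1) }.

Factor the denominator: s^3 + 3*s^2 + 3*s + 1 = (s + 1)^3.
Partial fraction decomposition gives [-3/(s + 1)] + [-2/(s + 1)^2] + [5/(s + 1)^3].
Invert each term: -3/(s + 1) ↔ -3e^(-t); -2/(s + 1)^2 ↔ -2t·e^(-t); 5/(s + 1)^3 ↔ (5/2)t^2·e^(-t).

f(t) = 5*t^2*exp(-t)/2 - 2*t*exp(-t) - 3*exp(-t)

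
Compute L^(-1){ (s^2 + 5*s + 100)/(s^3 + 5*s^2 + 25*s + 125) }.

2*sin(5*t) - cos(5*t) + 2*exp(-5*t)

Factor the denominator: s^3 + 5*s^2 + 25*s + 125 = (s + 5)*(s^2 + 25).
Partial fraction decomposition gives [2/(s + 5)] + [-s/(s^2 + 25)] + [10/(s^2 + 25)].
Invert each term: 2/(s + 5) ↔ 2e^(-5t); -1·s/(s^2 + 25) ↔ -cos(5t); 2·5/(s^2 + 25) ↔ 2sin(5t).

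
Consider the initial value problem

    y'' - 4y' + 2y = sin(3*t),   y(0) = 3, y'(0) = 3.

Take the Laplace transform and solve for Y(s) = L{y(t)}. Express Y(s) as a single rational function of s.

Apply the Laplace transform to the equation.
The derivative rules (L{y''} = s^2 Y - s·y(0) - y'(0) and L{y'} = sY - y(0), with y(0) = 3, y'(0) = 3) turn the left side into (s^2 - 4*s + 2)Y - (3*s - 9).
The right side is L{sin(3*t)} = 3/(s^2 + 9).
So (s^2 - 4*s + 2)Y = 3/(s^2 + 9) + (3*s - 9).
Solve for Y(s) and write it as one ratio of polynomials.

Y(s) = (3*s^3 - 9*s^2 + 27*s - 78)/(s^4 - 4*s^3 + 11*s^2 - 36*s + 18)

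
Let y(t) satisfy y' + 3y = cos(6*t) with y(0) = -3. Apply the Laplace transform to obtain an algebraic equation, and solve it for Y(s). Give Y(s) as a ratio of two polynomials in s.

Y(s) = (-3*s^2 + s - 108)/(s^3 + 3*s^2 + 36*s + 108)

Apply the Laplace transform to the equation.
The derivative rules (L{y'} = sY - y(0) = sY - (-3)) turn the left side into (s + 3)Y - (-3).
The right side is L{cos(6*t)} = s/(s^2 + 36).
So (s + 3)Y = s/(s^2 + 36) + (-3).
Divide through and combine into a single rational function.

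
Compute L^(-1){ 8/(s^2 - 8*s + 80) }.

Rewrite the denominator: s^2 - 8*s + 80 = (s - 4)^2 + 64.
The form in (s - 4) signals a first-shifting-theorem factor e^(4t).
Since L{sin(8t)} = 8/(s^2 + 64), the inverse is e^(4*t)*sin(8*t).

exp(4*t)*sin(8*t)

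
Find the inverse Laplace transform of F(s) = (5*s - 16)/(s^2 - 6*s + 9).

-t*exp(3*t) + 5*exp(3*t)

Factor the denominator: s^2 - 6*s + 9 = (s - 3)^2.
Partial fraction decomposition gives [5/(s - 3)] + [-1/(s - 3)^2].
Invert each term: 5/(s - 3) ↔ 5e^(3t); -1/(s - 3)^2 ↔ -t·e^(3t).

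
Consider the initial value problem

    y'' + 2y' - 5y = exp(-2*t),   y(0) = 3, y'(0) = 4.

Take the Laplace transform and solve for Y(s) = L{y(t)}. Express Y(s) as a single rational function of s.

Y(s) = (3*s^2 + 16*s + 21)/(s^3 + 4*s^2 - s - 10)

Laplace-transform each side.
Using L{y''} = s^2 Y - s·y(0) - y'(0) and L{y'} = sY - y(0), with y(0) = 3, y'(0) = 4, the left side becomes (s^2 + 2*s - 5)Y - (3*s + 10).
The right side is L{exp(-2*t)} = 1/(s + 2).
So (s^2 + 2*s - 5)Y = 1/(s + 2) + (3*s + 10).
Solve for Y(s) and write it as one ratio of polynomials.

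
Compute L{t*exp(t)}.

(s - 1)^(-2)

L{e^(t)} = 1/(s - 1).
Then apply L{t·g(t)} = -d/ds[G(s)] with G(s) = 1/(s - 1):
differentiating 1 time and applying the sign gives (s - 1)^(-2).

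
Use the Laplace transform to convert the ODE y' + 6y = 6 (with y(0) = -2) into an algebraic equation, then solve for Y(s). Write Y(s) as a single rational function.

Take the Laplace transform of both sides.
Using L{y'} = sY - y(0) = sY - (-2), the left side becomes (s + 6)Y - (-2).
The right side is L{6} = 6/s.
So (s + 6)Y = 6/s + (-2).
Divide through and combine into a single rational function.

Y(s) = (-2*s + 6)/(s^2 + 6*s)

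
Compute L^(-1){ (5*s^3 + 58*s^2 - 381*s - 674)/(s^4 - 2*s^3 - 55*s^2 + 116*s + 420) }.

2*exp(6*t) + 6*exp(5*t) + exp(-2*t) - 4*exp(-7*t)

Factor the denominator: s^4 - 2*s^3 - 55*s^2 + 116*s + 420 = (s - 6)*(s - 5)*(s + 2)*(s + 7).
Partial fraction decomposition gives [1/(s + 2)] + [2/(s - 6)] + [6/(s - 5)] + [-4/(s + 7)].
Invert each term: 1/(s + 2) ↔ e^(-2t); 2/(s - 6) ↔ 2e^(6t); 6/(s - 5) ↔ 6e^(5t); -4/(s + 7) ↔ -4e^(-7t).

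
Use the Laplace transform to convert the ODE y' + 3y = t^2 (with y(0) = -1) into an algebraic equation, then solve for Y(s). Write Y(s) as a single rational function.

Y(s) = (-s^3 + 2)/(s^4 + 3*s^3)

Laplace-transform each side.
The derivative rules (L{y'} = sY - y(0) = sY - (-1)) turn the left side into (s + 3)Y - (-1).
The right side is L{t^2} = 2/s^3.
So (s + 3)Y = 2/s^3 + (-1).
Isolate Y and clear denominators.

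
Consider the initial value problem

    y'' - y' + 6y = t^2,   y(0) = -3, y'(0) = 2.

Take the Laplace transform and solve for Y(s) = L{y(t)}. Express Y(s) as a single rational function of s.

Y(s) = (-3*s^4 + 5*s^3 + 2)/(s^5 - s^4 + 6*s^3)

Laplace-transform each side.
Using L{y''} = s^2 Y - s·y(0) - y'(0) and L{y'} = sY - y(0), with y(0) = -3, y'(0) = 2, the left side becomes (s^2 - s + 6)Y - (-3*s + 5).
The right side is L{t^2} = 2/s^3.
So (s^2 - s + 6)Y = 2/s^3 + (-3*s + 5).
Solve for Y(s) and write it as one ratio of polynomials.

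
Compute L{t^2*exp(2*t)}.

L{e^(2t)} = 1/(s - 2).
Then apply L{t^2·g(t)} = (-1)^2 d^2/ds^2[G(s)] with G(s) = 1/(s - 2):
differentiating 2 times and applying the sign gives 2/(s - 2)^3.

2/(s - 2)^3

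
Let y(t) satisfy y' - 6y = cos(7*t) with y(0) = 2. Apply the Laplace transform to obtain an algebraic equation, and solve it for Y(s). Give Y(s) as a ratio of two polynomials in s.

Transform both sides with L{·}.
With L{y'} = sY - y(0) = sY - 2: the LHS transforms to (s - 6)Y - (2).
The right side is L{cos(7*t)} = s/(s^2 + 49).
So (s - 6)Y = s/(s^2 + 49) + (2).
Divide through and combine into a single rational function.

Y(s) = (2*s^2 + s + 98)/(s^3 - 6*s^2 + 49*s - 294)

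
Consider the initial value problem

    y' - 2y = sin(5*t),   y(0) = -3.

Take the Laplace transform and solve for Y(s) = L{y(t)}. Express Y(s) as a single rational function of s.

Laplace-transform each side.
The derivative rules (L{y'} = sY - y(0) = sY - (-3)) turn the left side into (s - 2)Y - (-3).
The right side is L{sin(5*t)} = 5/(s^2 + 25).
So (s - 2)Y = 5/(s^2 + 25) + (-3).
Isolate Y and clear denominators.

Y(s) = (-3*s^2 - 70)/(s^3 - 2*s^2 + 25*s - 50)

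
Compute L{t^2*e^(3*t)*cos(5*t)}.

2*(s - 3)*(s^2 - 6*s - 66)/(s^2 - 6*s + 34)^3

L{cos(5t)} = s/(s^2 + 25).
Multiplying by e^(3t) shifts s → s - 3, so L{e^(3*t)*cos(5*t)} = (s - 3)/((s - 3)^2 + 25).
Then apply L{t^2·g(t)} = (-1)^2 d^2/ds^2[G(s)] with G(s) = (s - 3)/((s - 3)^2 + 25):
differentiating 2 times and applying the sign gives 2*(s - 3)*(s^2 - 6*s - 66)/(s^2 - 6*s + 34)^3.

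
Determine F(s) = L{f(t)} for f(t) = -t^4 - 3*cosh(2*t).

F(s) = -3*s/(s^2 - 4) - 24/s^5

Apply the Laplace transform termwise.
(-1)·[L{t^4} = 4!/s^5 = 24/s^5]; (-3)·[L{cosh(2t)} = s/(s^2 - 4)].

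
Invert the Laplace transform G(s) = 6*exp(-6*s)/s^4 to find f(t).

The factor e^(-6s) signals a time shift by c = 6 (second shifting theorem).
L{t^3} = 3!/s^4 = 6/s^4, so L^-1{6/s^4} = t^3.
Hence the inverse is u(t - 6) times that function evaluated at t - 6.

f(t) = Heaviside(t - 6)*((t - 6)^3)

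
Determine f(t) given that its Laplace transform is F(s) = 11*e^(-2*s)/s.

f(t) = Heaviside(t - 2)*(11)

The factor e^(-2s) signals a time shift by c = 2 (second shifting theorem).
L{11} = 11/s, so L^-1{11/s} = 11.
Hence the inverse is u(t - 2) times that function evaluated at t - 2.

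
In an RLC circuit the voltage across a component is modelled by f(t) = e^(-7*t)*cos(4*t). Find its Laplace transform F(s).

F(s) = (s + 7)/((s + 7)^2 + 16)

L{cos(4t)} = s/(s^2 + 16).
By the first shifting theorem, multiplying by e^(-7t) replaces s with s + 7.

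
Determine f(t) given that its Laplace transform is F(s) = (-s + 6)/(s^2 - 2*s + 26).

f(t) = exp(t)*sin(5*t) - exp(t)*cos(5*t)

Complete the square in the denominator: s^2 - 2*s + 26 = (s - 1)^2 + 5^2.
Split the numerator to match: -s + 6 = -1·(s - 1) + 1·5.
Invert each term: -1·(s - 1)/((s - 1)^2 + 25) ↔ -e^(t)cos(5t); 1·5/((s - 1)^2 + 25) ↔ e^(t)sin(5t).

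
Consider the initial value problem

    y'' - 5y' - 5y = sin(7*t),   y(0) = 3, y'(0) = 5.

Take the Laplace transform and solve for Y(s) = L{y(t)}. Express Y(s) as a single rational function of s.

Y(s) = (3*s^3 - 10*s^2 + 147*s - 483)/(s^4 - 5*s^3 + 44*s^2 - 245*s - 245)

Transform both sides with L{·}.
With L{y''} = s^2 Y - s·y(0) - y'(0) and L{y'} = sY - y(0), with y(0) = 3, y'(0) = 5: the LHS transforms to (s^2 - 5*s - 5)Y - (3*s - 10).
The right side is L{sin(7*t)} = 7/(s^2 + 49).
So (s^2 - 5*s - 5)Y = 7/(s^2 + 49) + (3*s - 10).
Isolate Y and clear denominators.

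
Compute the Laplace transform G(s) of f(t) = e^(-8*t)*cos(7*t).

G(s) = (s + 8)/((s + 8)^2 + 49)

L{cos(7t)} = s/(s^2 + 49).
By the first shifting theorem, multiplying by e^(-8t) replaces s with s + 8.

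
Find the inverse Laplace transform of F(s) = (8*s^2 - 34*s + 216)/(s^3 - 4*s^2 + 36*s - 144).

Factor the denominator: s^3 - 4*s^2 + 36*s - 144 = (s - 4)*(s^2 + 36).
Partial fraction decomposition gives [4/(s - 4)] + [4*s/(s^2 + 36)] + [-18/(s^2 + 36)].
Invert each term: 4/(s - 4) ↔ 4e^(4t); 4·s/(s^2 + 36) ↔ 4cos(6t); -3·6/(s^2 + 36) ↔ -3sin(6t).

4*exp(4*t) - 3*sin(6*t) + 4*cos(6*t)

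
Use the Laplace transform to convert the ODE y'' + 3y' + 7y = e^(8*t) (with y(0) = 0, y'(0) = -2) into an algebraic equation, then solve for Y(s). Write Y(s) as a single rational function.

Y(s) = (-2*s + 17)/(s^3 - 5*s^2 - 17*s - 56)

Take the Laplace transform of both sides.
Using L{y''} = s^2 Y - s·y(0) - y'(0) and L{y'} = sY - y(0), with y(0) = 0, y'(0) = -2, the left side becomes (s^2 + 3*s + 7)Y - (-2).
The right side is L{e^(8*t)} = 1/(s - 8).
So (s^2 + 3*s + 7)Y = 1/(s - 8) + (-2).
Isolate Y and clear denominators.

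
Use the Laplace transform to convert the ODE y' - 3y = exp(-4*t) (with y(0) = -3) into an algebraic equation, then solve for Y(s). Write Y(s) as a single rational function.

Transform both sides with L{·}.
With L{y'} = sY - y(0) = sY - (-3): the LHS transforms to (s - 3)Y - (-3).
The right side is L{exp(-4*t)} = 1/(s + 4).
So (s - 3)Y = 1/(s + 4) + (-3).
Divide through and combine into a single rational function.

Y(s) = (-3*s - 11)/(s^2 + s - 12)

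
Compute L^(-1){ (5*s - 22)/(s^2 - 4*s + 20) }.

-3*exp(2*t)*sin(4*t) + 5*exp(2*t)*cos(4*t)

Complete the square in the denominator: s^2 - 4*s + 20 = (s - 2)^2 + 4^2.
Split the numerator to match: 5*s - 22 = 5·(s - 2) - 3·4.
Invert each term: 5·(s - 2)/((s - 2)^2 + 16) ↔ 5e^(2t)cos(4t); -3·4/((s - 2)^2 + 16) ↔ -3e^(2t)sin(4t).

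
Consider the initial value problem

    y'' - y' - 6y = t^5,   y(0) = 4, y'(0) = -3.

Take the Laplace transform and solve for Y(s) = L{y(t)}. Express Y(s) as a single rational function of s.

Y(s) = (4*s^7 - 7*s^6 + 120)/(s^8 - s^7 - 6*s^6)

Transform both sides with L{·}.
With L{y''} = s^2 Y - s·y(0) - y'(0) and L{y'} = sY - y(0), with y(0) = 4, y'(0) = -3: the LHS transforms to (s^2 - s - 6)Y - (4*s - 7).
The right side is L{t^5} = 120/s^6.
So (s^2 - s - 6)Y = 120/s^6 + (4*s - 7).
Solve for Y(s) and write it as one ratio of polynomials.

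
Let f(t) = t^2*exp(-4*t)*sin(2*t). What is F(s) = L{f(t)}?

F(s) = 4*(3*s^2 + 24*s + 44)/(s^2 + 8*s + 20)^3

L{sin(2t)} = 2/(s^2 + 4).
Multiplying by e^(-4t) shifts s → s + 4, so L{exp(-4*t)*sin(2*t)} = 2/((s + 4)^2 + 4).
Then apply L{t^2·g(t)} = (-1)^2 d^2/ds^2[G(s)] with G(s) = 2/((s + 4)^2 + 4):
differentiating 2 times and applying the sign gives 4*(3*s^2 + 24*s + 44)/(s^2 + 8*s + 20)^3.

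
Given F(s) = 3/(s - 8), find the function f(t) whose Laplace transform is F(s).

Since L{e^(8t)} = 1/(s - 8), the inverse is exp(8*t), scaled by 3.

f(t) = 3*exp(8*t)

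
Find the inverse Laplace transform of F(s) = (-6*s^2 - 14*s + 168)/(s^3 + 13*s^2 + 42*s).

4 - 6*exp(-6*t) - 4*exp(-7*t)

Factor the denominator: s^3 + 13*s^2 + 42*s = s*(s + 6)*(s + 7).
Partial fraction decomposition gives [-6/(s + 6)] + [4/s] + [-4/(s + 7)].
Invert each term: -6/(s + 6) ↔ -6e^(-6t); 4/(s - 0) ↔ 4e^(0t); -4/(s + 7) ↔ -4e^(-7t).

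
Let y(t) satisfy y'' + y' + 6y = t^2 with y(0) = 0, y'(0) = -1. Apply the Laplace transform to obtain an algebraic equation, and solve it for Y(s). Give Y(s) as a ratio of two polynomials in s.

Y(s) = (-s^3 + 2)/(s^5 + s^4 + 6*s^3)

Take the Laplace transform of both sides.
With L{y''} = s^2 Y - s·y(0) - y'(0) and L{y'} = sY - y(0), with y(0) = 0, y'(0) = -1: the LHS transforms to (s^2 + s + 6)Y - (-1).
The right side is L{t^2} = 2/s^3.
So (s^2 + s + 6)Y = 2/s^3 + (-1).
Solve for Y(s) and write it as one ratio of polynomials.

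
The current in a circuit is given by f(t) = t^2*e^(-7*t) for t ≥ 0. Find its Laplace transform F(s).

F(s) = 2/(s + 7)^3

L{e^(-7t)} = 1/(s + 7).
Then apply L{t^2·g(t)} = (-1)^2 d^2/ds^2[G(s)] with G(s) = 1/(s + 7):
differentiating 2 times and applying the sign gives 2/(s + 7)^3.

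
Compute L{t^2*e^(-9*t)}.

2/(s + 9)^3

L{e^(-9t)} = 1/(s + 9).
Then apply L{t^2·g(t)} = (-1)^2 d^2/ds^2[G(s)] with G(s) = 1/(s + 9):
differentiating 2 times and applying the sign gives 2/(s + 9)^3.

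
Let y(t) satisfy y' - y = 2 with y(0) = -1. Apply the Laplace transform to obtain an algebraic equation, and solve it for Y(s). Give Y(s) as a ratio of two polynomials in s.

Transform both sides with L{·}.
The derivative rules (L{y'} = sY - y(0) = sY - (-1)) turn the left side into (s - 1)Y - (-1).
The right side is L{2} = 2/s.
So (s - 1)Y = 2/s + (-1).
Isolate Y and clear denominators.

Y(s) = (-s + 2)/(s^2 - s)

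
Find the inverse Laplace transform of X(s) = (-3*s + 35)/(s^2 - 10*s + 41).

5*exp(5*t)*sin(4*t) - 3*exp(5*t)*cos(4*t)

Complete the square in the denominator: s^2 - 10*s + 41 = (s - 5)^2 + 4^2.
Split the numerator to match: -3*s + 35 = -3·(s - 5) + 5·4.
Invert each term: -3·(s - 5)/((s - 5)^2 + 16) ↔ -3e^(5t)cos(4t); 5·4/((s - 5)^2 + 16) ↔ 5e^(5t)sin(4t).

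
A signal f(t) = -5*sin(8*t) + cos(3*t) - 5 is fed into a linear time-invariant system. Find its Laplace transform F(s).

Apply the Laplace transform termwise.
(-5)·[L{sin(8t)} = 8/(s^2 + 64)]; L{-5} = -5/s; L{cos(3t)} = s/(s^2 + 9).

F(s) = s/(s^2 + 9) - 40/(s^2 + 64) - 5/s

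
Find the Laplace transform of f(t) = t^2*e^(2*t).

L{e^(2t)} = 1/(s - 2).
Then apply L{t^2·g(t)} = (-1)^2 d^2/ds^2[G(s)] with G(s) = 1/(s - 2):
differentiating 2 times and applying the sign gives 2/(s - 2)^3.

2/(s - 2)^3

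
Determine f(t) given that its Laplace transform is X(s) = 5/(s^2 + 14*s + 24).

f(t) = exp(-7*t)*sinh(5*t)

Rewrite the denominator: s^2 + 14*s + 24 = (s + 7)^2 - 25.
The form in (s + 7) signals a first-shifting-theorem factor e^(-7t).
Since L{sinh(5t)} = 5/(s^2 - 25), the inverse is e^(-7*t)*sinh(5*t).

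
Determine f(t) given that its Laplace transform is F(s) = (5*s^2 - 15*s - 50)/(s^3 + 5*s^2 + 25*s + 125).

f(t) = -5*sin(5*t) + 2*cos(5*t) + 3*exp(-5*t)

Factor the denominator: s^3 + 5*s^2 + 25*s + 125 = (s + 5)*(s^2 + 25).
Partial fraction decomposition gives [3/(s + 5)] + [2*s/(s^2 + 25)] + [-25/(s^2 + 25)].
Invert each term: 3/(s + 5) ↔ 3e^(-5t); 2·s/(s^2 + 25) ↔ 2cos(5t); -5·5/(s^2 + 25) ↔ -5sin(5t).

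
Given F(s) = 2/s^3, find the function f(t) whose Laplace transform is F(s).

f(t) = t^2

Since L{t^2} = 2!/s^3 = 2/s^3, the inverse is t^2.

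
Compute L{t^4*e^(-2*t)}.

24/(s + 2)^5

L{t^4} = 4!/s^5 = 24/s^5.
By the first shifting theorem, multiplying by e^(-2t) replaces s with s + 2.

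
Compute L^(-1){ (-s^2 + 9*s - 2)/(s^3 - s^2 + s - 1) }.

3*exp(t) + 5*sin(t) - 4*cos(t)

Factor the denominator: s^3 - s^2 + s - 1 = (s - 1)*(s^2 + 1).
Partial fraction decomposition gives [3/(s - 1)] + [-4*s/(s^2 + 1)] + [5/(s^2 + 1)].
Invert each term: 3/(s - 1) ↔ 3e^(t); -4·s/(s^2 + 1) ↔ -4cos(t); 5·1/(s^2 + 1) ↔ 5sin(t).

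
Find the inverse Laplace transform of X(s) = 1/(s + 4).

Since L{e^(-4t)} = 1/(s + 4), the inverse is e^(-4*t).

exp(-4*t)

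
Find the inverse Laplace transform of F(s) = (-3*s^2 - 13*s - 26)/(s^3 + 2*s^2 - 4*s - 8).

Factor the denominator: s^3 + 2*s^2 - 4*s - 8 = (s - 2)*(s + 2)^2.
Partial fraction decomposition gives [1/(s + 2)] + [3/(s + 2)^2] + [-4/(s - 2)].
Invert each term: 1/(s + 2) ↔ e^(-2t); 3/(s + 2)^2 ↔ 3t·e^(-2t); -4/(s - 2) ↔ -4e^(2t).

3*t*exp(-2*t) - 4*exp(2*t) + exp(-2*t)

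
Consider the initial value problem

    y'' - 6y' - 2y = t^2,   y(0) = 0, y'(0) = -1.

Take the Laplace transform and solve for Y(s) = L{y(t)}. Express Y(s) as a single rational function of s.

Y(s) = (-s^3 + 2)/(s^5 - 6*s^4 - 2*s^3)

Take the Laplace transform of both sides.
The derivative rules (L{y''} = s^2 Y - s·y(0) - y'(0) and L{y'} = sY - y(0), with y(0) = 0, y'(0) = -1) turn the left side into (s^2 - 6*s - 2)Y - (-1).
The right side is L{t^2} = 2/s^3.
So (s^2 - 6*s - 2)Y = 2/s^3 + (-1).
Solve for Y(s) and write it as one ratio of polynomials.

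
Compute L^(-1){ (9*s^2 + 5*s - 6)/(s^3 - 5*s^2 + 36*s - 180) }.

Factor the denominator: s^3 - 5*s^2 + 36*s - 180 = (s - 5)*(s^2 + 36).
Partial fraction decomposition gives [4/(s - 5)] + [5*s/(s^2 + 36)] + [30/(s^2 + 36)].
Invert each term: 4/(s - 5) ↔ 4e^(5t); 5·s/(s^2 + 36) ↔ 5cos(6t); 5·6/(s^2 + 36) ↔ 5sin(6t).

4*exp(5*t) + 5*sin(6*t) + 5*cos(6*t)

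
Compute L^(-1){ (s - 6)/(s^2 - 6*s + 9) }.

-3*t*exp(3*t) + exp(3*t)

Factor the denominator: s^2 - 6*s + 9 = (s - 3)^2.
Partial fraction decomposition gives [1/(s - 3)] + [-3/(s - 3)^2].
Invert each term: 1/(s - 3) ↔ e^(3t); -3/(s - 3)^2 ↔ -3t·e^(3t).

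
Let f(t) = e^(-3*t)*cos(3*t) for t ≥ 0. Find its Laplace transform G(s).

G(s) = (s + 3)/((s + 3)^2 + 9)

L{cos(3t)} = s/(s^2 + 9).
By the first shifting theorem, multiplying by e^(-3t) replaces s with s + 3.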